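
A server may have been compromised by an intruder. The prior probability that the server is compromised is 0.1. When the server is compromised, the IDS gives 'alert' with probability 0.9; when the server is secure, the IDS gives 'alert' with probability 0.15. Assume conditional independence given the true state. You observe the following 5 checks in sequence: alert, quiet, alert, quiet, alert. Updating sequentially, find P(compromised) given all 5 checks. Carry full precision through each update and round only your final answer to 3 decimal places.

After 'alert': P(compromised) = 0.9·0.1000 / (0.9·0.1000 + 0.15·0.9000) ≈ 0.4000
After 'quiet': P(compromised) = 0.1·0.4000 / (0.1·0.4000 + 0.85·0.6000) ≈ 0.0727
After 'alert': P(compromised) = 0.9·0.0727 / (0.9·0.0727 + 0.15·0.9273) ≈ 0.3200
After 'quiet': P(compromised) = 0.1·0.3200 / (0.1·0.3200 + 0.85·0.6800) ≈ 0.0525
After 'alert': P(compromised) = 0.9·0.0525 / (0.9·0.0525 + 0.15·0.9475) ≈ 0.2494

0.249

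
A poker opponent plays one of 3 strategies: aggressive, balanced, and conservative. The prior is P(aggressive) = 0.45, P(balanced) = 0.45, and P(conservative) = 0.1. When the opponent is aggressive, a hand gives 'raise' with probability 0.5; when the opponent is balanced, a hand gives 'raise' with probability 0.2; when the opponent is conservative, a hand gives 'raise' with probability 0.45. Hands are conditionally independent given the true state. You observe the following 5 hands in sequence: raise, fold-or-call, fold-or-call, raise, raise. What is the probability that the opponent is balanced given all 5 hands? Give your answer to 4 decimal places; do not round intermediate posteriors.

0.1205

Each posterior becomes the prior for the next update.
After 'raise': normaliser = 0.5·0.4500 + 0.2·0.4500 + 0.45·0.1000; P(aggressive) ≈ 0.6250, P(balanced) ≈ 0.2500, P(conservative) ≈ 0.1250
After 'fold-or-call': normaliser = 0.5·0.6250 + 0.8·0.2500 + 0.55·0.1250; P(aggressive) ≈ 0.5376, P(balanced) ≈ 0.3441, P(conservative) ≈ 0.1183
After 'fold-or-call': normaliser = 0.5·0.5376 + 0.8·0.3441 + 0.55·0.1183; P(aggressive) ≈ 0.4413, P(balanced) ≈ 0.4519, P(conservative) ≈ 0.1068
After 'raise': normaliser = 0.5·0.4413 + 0.2·0.4519 + 0.45·0.1068; P(aggressive) ≈ 0.6145, P(balanced) ≈ 0.2517, P(conservative) ≈ 0.1338
After 'raise': normaliser = 0.5·0.6145 + 0.2·0.2517 + 0.45·0.1338; P(aggressive) ≈ 0.7354, P(balanced) ≈ 0.1205, P(conservative) ≈ 0.1441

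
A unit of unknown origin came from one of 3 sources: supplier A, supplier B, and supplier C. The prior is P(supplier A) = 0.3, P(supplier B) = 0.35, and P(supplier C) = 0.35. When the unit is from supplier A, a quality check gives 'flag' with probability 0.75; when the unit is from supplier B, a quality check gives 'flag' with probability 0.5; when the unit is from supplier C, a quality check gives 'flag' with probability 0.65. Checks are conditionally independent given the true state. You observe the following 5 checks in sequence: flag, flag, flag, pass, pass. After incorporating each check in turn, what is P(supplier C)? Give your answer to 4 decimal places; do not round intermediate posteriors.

0.3845

After 'flag': normaliser = 0.75·0.3000 + 0.5·0.3500 + 0.65·0.3500; P(supplier A) ≈ 0.3586, P(supplier B) ≈ 0.2789, P(supplier C) ≈ 0.3625
After 'flag': normaliser = 0.75·0.3586 + 0.5·0.2789 + 0.65·0.3625; P(supplier A) ≈ 0.4176, P(supplier B) ≈ 0.2165, P(supplier C) ≈ 0.3659
After 'flag': normaliser = 0.75·0.4176 + 0.5·0.2165 + 0.65·0.3659; P(supplier A) ≈ 0.4750, P(supplier B) ≈ 0.1642, P(supplier C) ≈ 0.3608
After 'pass': normaliser = 0.25·0.4750 + 0.5·0.1642 + 0.35·0.3608; P(supplier A) ≈ 0.3630, P(supplier B) ≈ 0.2510, P(supplier C) ≈ 0.3860
After 'pass': normaliser = 0.25·0.3630 + 0.5·0.2510 + 0.35·0.3860; P(supplier A) ≈ 0.2583, P(supplier B) ≈ 0.3572, P(supplier C) ≈ 0.3845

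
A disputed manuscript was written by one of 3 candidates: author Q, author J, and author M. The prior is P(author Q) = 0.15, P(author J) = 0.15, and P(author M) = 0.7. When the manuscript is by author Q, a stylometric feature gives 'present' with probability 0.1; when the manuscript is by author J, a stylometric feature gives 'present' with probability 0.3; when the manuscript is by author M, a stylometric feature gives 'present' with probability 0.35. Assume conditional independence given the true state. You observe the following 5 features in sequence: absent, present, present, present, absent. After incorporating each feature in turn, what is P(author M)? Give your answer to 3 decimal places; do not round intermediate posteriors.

After 'absent': normaliser = 0.9·0.1500 + 0.7·0.1500 + 0.65·0.7000; P(author Q) ≈ 0.1942, P(author J) ≈ 0.1511, P(author M) ≈ 0.6547
After 'present': normaliser = 0.1·0.1942 + 0.3·0.1511 + 0.35·0.6547; P(author Q) ≈ 0.0661, P(author J) ≈ 0.1542, P(author M) ≈ 0.7797
After 'present': normaliser = 0.1·0.0661 + 0.3·0.1542 + 0.35·0.7797; P(author Q) ≈ 0.0203, P(author J) ≈ 0.1420, P(author M) ≈ 0.8377
After 'present': normaliser = 0.1·0.0203 + 0.3·0.1420 + 0.35·0.8377; P(author Q) ≈ 0.0060, P(author J) ≈ 0.1261, P(author M) ≈ 0.8679
After 'absent': normaliser = 0.9·0.0060 + 0.7·0.1261 + 0.65·0.8679; P(author Q) ≈ 0.0082, P(author J) ≈ 0.1342, P(author M) ≈ 0.8576

0.858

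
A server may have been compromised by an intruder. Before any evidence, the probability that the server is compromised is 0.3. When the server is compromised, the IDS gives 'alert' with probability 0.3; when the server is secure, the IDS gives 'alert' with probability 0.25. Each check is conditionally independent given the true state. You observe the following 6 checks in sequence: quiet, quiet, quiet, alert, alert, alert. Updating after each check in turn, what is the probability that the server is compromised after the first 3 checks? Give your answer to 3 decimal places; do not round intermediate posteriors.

0.258

After 'quiet': P(compromised) = 0.7·0.3000 / (0.7·0.3000 + 0.75·0.7000) ≈ 0.2857
After 'quiet': P(compromised) = 0.7·0.2857 / (0.7·0.2857 + 0.75·0.7143) ≈ 0.2718
After 'quiet': P(compromised) = 0.7·0.2718 / (0.7·0.2718 + 0.75·0.7282) ≈ 0.2584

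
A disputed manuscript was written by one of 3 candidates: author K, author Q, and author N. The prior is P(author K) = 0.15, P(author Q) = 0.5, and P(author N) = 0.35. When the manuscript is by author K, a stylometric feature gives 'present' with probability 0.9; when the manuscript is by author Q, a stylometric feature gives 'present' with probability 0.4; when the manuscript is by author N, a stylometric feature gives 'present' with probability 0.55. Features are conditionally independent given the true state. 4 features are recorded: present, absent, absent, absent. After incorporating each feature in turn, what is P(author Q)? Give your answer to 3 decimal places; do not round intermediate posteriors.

Apply Bayes' rule sequentially, carrying P(author Q) forward.
After 'present': normaliser = 0.9·0.1500 + 0.4·0.5000 + 0.55·0.3500; P(author K) ≈ 0.2559, P(author Q) ≈ 0.3791, P(author N) ≈ 0.3649
After 'absent': normaliser = 0.1·0.2559 + 0.6·0.3791 + 0.45·0.3649; P(author K) ≈ 0.0613, P(author Q) ≈ 0.5451, P(author N) ≈ 0.3935
After 'absent': normaliser = 0.1·0.0613 + 0.6·0.5451 + 0.45·0.3935; P(author K) ≈ 0.0120, P(author Q) ≈ 0.6410, P(author N) ≈ 0.3470
After 'absent': normaliser = 0.1·0.0120 + 0.6·0.6410 + 0.45·0.3470; P(author K) ≈ 0.0022, P(author Q) ≈ 0.7096, P(author N) ≈ 0.2881

0.710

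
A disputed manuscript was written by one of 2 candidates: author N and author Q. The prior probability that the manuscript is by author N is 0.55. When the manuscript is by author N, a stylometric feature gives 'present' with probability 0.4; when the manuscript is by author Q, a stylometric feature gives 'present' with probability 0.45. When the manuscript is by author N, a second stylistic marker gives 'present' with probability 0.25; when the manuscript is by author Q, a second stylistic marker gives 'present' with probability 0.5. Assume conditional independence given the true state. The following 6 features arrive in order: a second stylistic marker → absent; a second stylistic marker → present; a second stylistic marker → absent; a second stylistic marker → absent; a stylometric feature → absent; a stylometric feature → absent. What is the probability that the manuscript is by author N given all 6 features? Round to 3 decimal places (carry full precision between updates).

0.711

After a second stylistic marker='absent': P(author N) = 0.75·0.5500 / (0.75·0.5500 + 0.5·0.4500) ≈ 0.6471
After a second stylistic marker='present': P(author N) = 0.25·0.6471 / (0.25·0.6471 + 0.5·0.3529) ≈ 0.4783
After a second stylistic marker='absent': P(author N) = 0.75·0.4783 / (0.75·0.4783 + 0.5·0.5217) ≈ 0.5789
After a second stylistic marker='absent': P(author N) = 0.75·0.5789 / (0.75·0.5789 + 0.5·0.4211) ≈ 0.6735
After a stylometric feature='absent': P(author N) = 0.6·0.6735 / (0.6·0.6735 + 0.55·0.3265) ≈ 0.6923
After a stylometric feature='absent': P(author N) = 0.6·0.6923 / (0.6·0.6923 + 0.55·0.3077) ≈ 0.7105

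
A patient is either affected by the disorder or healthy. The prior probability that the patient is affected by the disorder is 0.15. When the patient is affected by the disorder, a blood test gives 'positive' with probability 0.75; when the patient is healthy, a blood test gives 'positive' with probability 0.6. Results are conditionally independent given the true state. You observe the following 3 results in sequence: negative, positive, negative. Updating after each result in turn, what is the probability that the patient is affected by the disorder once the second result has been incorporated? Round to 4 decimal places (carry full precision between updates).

Each posterior becomes the prior for the next update.
After 'negative': P(affected) = 0.25·0.1500 / (0.25·0.1500 + 0.4·0.8500) ≈ 0.0993
After 'positive': P(affected) = 0.75·0.0993 / (0.75·0.0993 + 0.6·0.9007) ≈ 0.1212

0.1212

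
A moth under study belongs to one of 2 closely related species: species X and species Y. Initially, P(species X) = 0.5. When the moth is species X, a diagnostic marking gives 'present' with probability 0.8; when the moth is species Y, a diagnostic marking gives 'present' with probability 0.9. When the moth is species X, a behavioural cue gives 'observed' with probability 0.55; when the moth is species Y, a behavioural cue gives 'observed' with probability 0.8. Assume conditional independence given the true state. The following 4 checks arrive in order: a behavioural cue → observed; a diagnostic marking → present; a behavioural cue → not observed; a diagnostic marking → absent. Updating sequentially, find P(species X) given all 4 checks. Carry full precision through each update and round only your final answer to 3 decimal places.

0.733

After a behavioural cue='observed': P(species X) = 0.55·0.5000 / (0.55·0.5000 + 0.8·0.5000) ≈ 0.4074
After a diagnostic marking='present': P(species X) = 0.8·0.4074 / (0.8·0.4074 + 0.9·0.5926) ≈ 0.3793
After a behavioural cue='not observed': P(species X) = 0.45·0.3793 / (0.45·0.3793 + 0.2·0.6207) ≈ 0.5789
After a diagnostic marking='absent': P(species X) = 0.2·0.5789 / (0.2·0.5789 + 0.1·0.4211) ≈ 0.7333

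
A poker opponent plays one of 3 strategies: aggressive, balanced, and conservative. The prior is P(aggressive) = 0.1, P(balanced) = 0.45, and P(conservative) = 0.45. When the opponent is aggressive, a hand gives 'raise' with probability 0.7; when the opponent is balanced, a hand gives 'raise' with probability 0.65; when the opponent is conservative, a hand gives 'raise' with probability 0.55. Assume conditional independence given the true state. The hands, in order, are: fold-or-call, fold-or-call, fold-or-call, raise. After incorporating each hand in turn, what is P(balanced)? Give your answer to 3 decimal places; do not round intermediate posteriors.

After 'fold-or-call': normaliser = 0.3·0.1000 + 0.35·0.4500 + 0.45·0.4500; P(aggressive) ≈ 0.0769, P(balanced) ≈ 0.4038, P(conservative) ≈ 0.5192
After 'fold-or-call': normaliser = 0.3·0.0769 + 0.35·0.4038 + 0.45·0.5192; P(aggressive) ≈ 0.0580, P(balanced) ≈ 0.3551, P(conservative) ≈ 0.5870
After 'fold-or-call': normaliser = 0.3·0.0580 + 0.35·0.3551 + 0.45·0.5870; P(aggressive) ≈ 0.0429, P(balanced) ≈ 0.3063, P(conservative) ≈ 0.6509
After 'raise': normaliser = 0.7·0.0429 + 0.65·0.3063 + 0.55·0.6509; P(aggressive) ≈ 0.0511, P(balanced) ≈ 0.3391, P(conservative) ≈ 0.6098

0.339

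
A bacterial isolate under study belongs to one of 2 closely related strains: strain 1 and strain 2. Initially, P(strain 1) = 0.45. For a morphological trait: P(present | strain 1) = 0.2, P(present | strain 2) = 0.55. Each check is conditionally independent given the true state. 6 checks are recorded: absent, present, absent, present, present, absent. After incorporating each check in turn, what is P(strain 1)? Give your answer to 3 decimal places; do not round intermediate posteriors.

Each posterior becomes the prior for the next update.
After 'absent': P(strain 1) = 0.8·0.4500 / (0.8·0.4500 + 0.45·0.5500) ≈ 0.5926
After 'present': P(strain 1) = 0.2·0.5926 / (0.2·0.5926 + 0.55·0.4074) ≈ 0.3459
After 'absent': P(strain 1) = 0.8·0.3459 / (0.8·0.3459 + 0.45·0.6541) ≈ 0.4846
After 'present': P(strain 1) = 0.2·0.4846 / (0.2·0.4846 + 0.55·0.5154) ≈ 0.2548
After 'present': P(strain 1) = 0.2·0.2548 / (0.2·0.2548 + 0.55·0.7452) ≈ 0.1106
After 'absent': P(strain 1) = 0.8·0.1106 / (0.8·0.1106 + 0.45·0.8894) ≈ 0.1810

0.181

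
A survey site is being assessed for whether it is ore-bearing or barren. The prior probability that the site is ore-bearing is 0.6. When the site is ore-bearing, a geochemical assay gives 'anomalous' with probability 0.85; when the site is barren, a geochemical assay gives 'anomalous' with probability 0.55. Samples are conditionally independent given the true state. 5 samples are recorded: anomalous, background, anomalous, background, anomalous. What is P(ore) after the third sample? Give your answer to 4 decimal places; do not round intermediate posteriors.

Each posterior becomes the prior for the next update.
After 'anomalous': P(ore) = 0.85·0.6000 / (0.85·0.6000 + 0.55·0.4000) ≈ 0.6986
After 'background': P(ore) = 0.15·0.6986 / (0.15·0.6986 + 0.45·0.3014) ≈ 0.4359
After 'anomalous': P(ore) = 0.85·0.4359 / (0.85·0.4359 + 0.55·0.5641) ≈ 0.5443

0.5443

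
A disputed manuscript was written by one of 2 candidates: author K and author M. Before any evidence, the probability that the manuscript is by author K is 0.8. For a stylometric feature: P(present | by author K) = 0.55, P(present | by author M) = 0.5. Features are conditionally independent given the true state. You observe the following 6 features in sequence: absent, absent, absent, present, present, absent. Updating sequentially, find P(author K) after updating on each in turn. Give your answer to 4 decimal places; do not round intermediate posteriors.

After 'absent': P(author K) = 0.45·0.8000 / (0.45·0.8000 + 0.5·0.2000) ≈ 0.7826
After 'absent': P(author K) = 0.45·0.7826 / (0.45·0.7826 + 0.5·0.2174) ≈ 0.7642
After 'absent': P(author K) = 0.45·0.7642 / (0.45·0.7642 + 0.5·0.2358) ≈ 0.7446
After 'present': P(author K) = 0.55·0.7446 / (0.55·0.7446 + 0.5·0.2554) ≈ 0.7623
After 'present': P(author K) = 0.55·0.7623 / (0.55·0.7623 + 0.5·0.2377) ≈ 0.7792
After 'absent': P(author K) = 0.45·0.7792 / (0.45·0.7792 + 0.5·0.2208) ≈ 0.7605

0.7605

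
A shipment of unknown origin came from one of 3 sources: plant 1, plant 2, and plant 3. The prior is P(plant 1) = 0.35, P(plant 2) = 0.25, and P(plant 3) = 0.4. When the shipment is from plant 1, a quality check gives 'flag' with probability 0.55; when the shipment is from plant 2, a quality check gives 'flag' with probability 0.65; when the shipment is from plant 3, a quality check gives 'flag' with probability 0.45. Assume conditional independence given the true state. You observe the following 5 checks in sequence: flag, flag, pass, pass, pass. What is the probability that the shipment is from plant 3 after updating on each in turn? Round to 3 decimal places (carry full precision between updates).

0.487

Apply Bayes' rule sequentially, carrying P(plant 3) forward.
After 'flag': normaliser = 0.55·0.3500 + 0.65·0.2500 + 0.45·0.4000; P(plant 1) ≈ 0.3598, P(plant 2) ≈ 0.3037, P(plant 3) ≈ 0.3364
After 'flag': normaliser = 0.55·0.3598 + 0.65·0.3037 + 0.45·0.3364; P(plant 1) ≈ 0.3620, P(plant 2) ≈ 0.3611, P(plant 3) ≈ 0.2769
After 'pass': normaliser = 0.45·0.3620 + 0.35·0.3611 + 0.55·0.2769; P(plant 1) ≈ 0.3689, P(plant 2) ≈ 0.2862, P(plant 3) ≈ 0.3449
After 'pass': normaliser = 0.45·0.3689 + 0.35·0.2862 + 0.55·0.3449; P(plant 1) ≈ 0.3641, P(plant 2) ≈ 0.2197, P(plant 3) ≈ 0.4161
After 'pass': normaliser = 0.45·0.3641 + 0.35·0.2197 + 0.55·0.4161; P(plant 1) ≈ 0.3489, P(plant 2) ≈ 0.1638, P(plant 3) ≈ 0.4873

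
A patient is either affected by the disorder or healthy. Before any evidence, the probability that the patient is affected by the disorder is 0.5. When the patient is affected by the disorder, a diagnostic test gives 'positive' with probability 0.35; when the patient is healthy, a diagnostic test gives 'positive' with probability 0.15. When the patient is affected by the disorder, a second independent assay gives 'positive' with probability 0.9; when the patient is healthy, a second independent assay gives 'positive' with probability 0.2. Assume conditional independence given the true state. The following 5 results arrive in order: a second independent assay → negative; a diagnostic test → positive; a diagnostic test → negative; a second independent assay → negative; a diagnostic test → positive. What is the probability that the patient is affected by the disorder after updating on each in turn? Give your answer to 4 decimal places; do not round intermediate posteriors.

After a second independent assay='negative': P(affected) = 0.1·0.5000 / (0.1·0.5000 + 0.8·0.5000) ≈ 0.1111
After a diagnostic test='positive': P(affected) = 0.35·0.1111 / (0.35·0.1111 + 0.15·0.8889) ≈ 0.2258
After a diagnostic test='negative': P(affected) = 0.65·0.2258 / (0.65·0.2258 + 0.85·0.7742) ≈ 0.1824
After a second independent assay='negative': P(affected) = 0.1·0.1824 / (0.1·0.1824 + 0.8·0.8176) ≈ 0.0271
After a diagnostic test='positive': P(affected) = 0.35·0.0271 / (0.35·0.0271 + 0.15·0.9729) ≈ 0.0611

0.0611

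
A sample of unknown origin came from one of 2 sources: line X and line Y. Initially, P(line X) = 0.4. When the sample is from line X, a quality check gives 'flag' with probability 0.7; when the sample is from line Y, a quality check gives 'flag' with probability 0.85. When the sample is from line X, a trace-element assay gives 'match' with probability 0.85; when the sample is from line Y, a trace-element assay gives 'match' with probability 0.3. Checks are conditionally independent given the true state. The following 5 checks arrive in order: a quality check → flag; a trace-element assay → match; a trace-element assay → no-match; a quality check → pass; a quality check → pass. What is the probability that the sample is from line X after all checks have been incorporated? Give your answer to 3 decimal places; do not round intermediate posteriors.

Apply Bayes' rule sequentially, carrying P(line X) forward.
After a quality check='flag': P(line X) = 0.7·0.4000 / (0.7·0.4000 + 0.85·0.6000) ≈ 0.3544
After a trace-element assay='match': P(line X) = 0.85·0.3544 / (0.85·0.3544 + 0.3·0.6456) ≈ 0.6087
After a trace-element assay='no-match': P(line X) = 0.15·0.6087 / (0.15·0.6087 + 0.7·0.3913) ≈ 0.2500
After a quality check='pass': P(line X) = 0.3·0.2500 / (0.3·0.2500 + 0.15·0.7500) ≈ 0.4000
After a quality check='pass': P(line X) = 0.3·0.4000 / (0.3·0.4000 + 0.15·0.6000) ≈ 0.5714

0.571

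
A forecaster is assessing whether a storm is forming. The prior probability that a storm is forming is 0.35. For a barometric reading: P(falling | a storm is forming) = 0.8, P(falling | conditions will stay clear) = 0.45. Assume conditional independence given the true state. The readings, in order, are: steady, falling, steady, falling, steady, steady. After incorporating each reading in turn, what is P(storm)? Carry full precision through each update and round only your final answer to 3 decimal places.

After 'steady': P(storm) = 0.2·0.3500 / (0.2·0.3500 + 0.55·0.6500) ≈ 0.1637
After 'falling': P(storm) = 0.8·0.1637 / (0.8·0.1637 + 0.45·0.8363) ≈ 0.2582
After 'steady': P(storm) = 0.2·0.2582 / (0.2·0.2582 + 0.55·0.7418) ≈ 0.1124
After 'falling': P(storm) = 0.8·0.1124 / (0.8·0.1124 + 0.45·0.8876) ≈ 0.1837
After 'steady': P(storm) = 0.2·0.1837 / (0.2·0.1837 + 0.55·0.8163) ≈ 0.0756
After 'steady': P(storm) = 0.2·0.0756 / (0.2·0.0756 + 0.55·0.9244) ≈ 0.0289

0.029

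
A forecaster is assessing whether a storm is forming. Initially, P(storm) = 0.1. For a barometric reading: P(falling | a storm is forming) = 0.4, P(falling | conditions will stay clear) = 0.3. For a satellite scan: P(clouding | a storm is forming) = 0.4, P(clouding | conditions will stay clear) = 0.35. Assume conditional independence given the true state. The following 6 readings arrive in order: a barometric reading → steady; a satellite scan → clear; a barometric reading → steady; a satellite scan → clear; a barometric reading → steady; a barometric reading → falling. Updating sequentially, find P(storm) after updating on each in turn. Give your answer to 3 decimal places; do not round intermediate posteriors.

After a barometric reading='steady': P(storm) = 0.6·0.1000 / (0.6·0.1000 + 0.7·0.9000) ≈ 0.0870
After a satellite scan='clear': P(storm) = 0.6·0.0870 / (0.6·0.0870 + 0.65·0.9130) ≈ 0.0808
After a barometric reading='steady': P(storm) = 0.6·0.0808 / (0.6·0.0808 + 0.7·0.9192) ≈ 0.0701
After a satellite scan='clear': P(storm) = 0.6·0.0701 / (0.6·0.0701 + 0.65·0.9299) ≈ 0.0650
After a barometric reading='steady': P(storm) = 0.6·0.0650 / (0.6·0.0650 + 0.7·0.9350) ≈ 0.0563
After a barometric reading='falling': P(storm) = 0.4·0.0563 / (0.4·0.0563 + 0.3·0.9437) ≈ 0.0736

0.074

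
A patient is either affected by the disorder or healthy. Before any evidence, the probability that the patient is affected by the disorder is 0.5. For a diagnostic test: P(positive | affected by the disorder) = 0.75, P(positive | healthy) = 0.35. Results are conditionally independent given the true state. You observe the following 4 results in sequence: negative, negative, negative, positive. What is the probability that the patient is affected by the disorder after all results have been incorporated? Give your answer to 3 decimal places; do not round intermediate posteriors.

After 'negative': P(affected) = 0.25·0.5000 / (0.25·0.5000 + 0.65·0.5000) ≈ 0.2778
After 'negative': P(affected) = 0.25·0.2778 / (0.25·0.2778 + 0.65·0.7222) ≈ 0.1289
After 'negative': P(affected) = 0.25·0.1289 / (0.25·0.1289 + 0.65·0.8711) ≈ 0.0538
After 'positive': P(affected) = 0.75·0.0538 / (0.75·0.0538 + 0.35·0.9462) ≈ 0.1087

0.109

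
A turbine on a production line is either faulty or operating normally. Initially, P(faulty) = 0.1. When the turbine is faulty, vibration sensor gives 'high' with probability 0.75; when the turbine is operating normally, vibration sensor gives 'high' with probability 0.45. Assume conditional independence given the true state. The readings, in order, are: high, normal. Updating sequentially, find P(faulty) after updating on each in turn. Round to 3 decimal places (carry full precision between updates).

0.078

After 'high': P(faulty) = 0.75·0.1000 / (0.75·0.1000 + 0.45·0.9000) ≈ 0.1562
After 'normal': P(faulty) = 0.25·0.1562 / (0.25·0.1562 + 0.55·0.8438) ≈ 0.0776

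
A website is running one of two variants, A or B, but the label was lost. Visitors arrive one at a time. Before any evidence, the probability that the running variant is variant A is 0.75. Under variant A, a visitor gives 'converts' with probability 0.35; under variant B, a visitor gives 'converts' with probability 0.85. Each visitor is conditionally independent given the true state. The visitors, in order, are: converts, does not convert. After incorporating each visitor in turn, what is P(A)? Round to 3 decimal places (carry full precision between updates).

After 'converts': P(A) = 0.35·0.7500 / (0.35·0.7500 + 0.85·0.2500) ≈ 0.5526
After 'does not convert': P(A) = 0.65·0.5526 / (0.65·0.5526 + 0.15·0.4474) ≈ 0.8426

0.843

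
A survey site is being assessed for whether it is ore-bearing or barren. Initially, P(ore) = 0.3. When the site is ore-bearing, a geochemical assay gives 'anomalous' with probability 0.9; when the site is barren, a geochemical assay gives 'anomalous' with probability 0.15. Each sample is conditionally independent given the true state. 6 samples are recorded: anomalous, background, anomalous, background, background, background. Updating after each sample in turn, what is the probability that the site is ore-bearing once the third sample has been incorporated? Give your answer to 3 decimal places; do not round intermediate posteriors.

0.645

Apply Bayes' rule sequentially, carrying P(ore) forward.
After 'anomalous': P(ore) = 0.9·0.3000 / (0.9·0.3000 + 0.15·0.7000) ≈ 0.7200
After 'background': P(ore) = 0.1·0.7200 / (0.1·0.7200 + 0.85·0.2800) ≈ 0.2323
After 'anomalous': P(ore) = 0.9·0.2323 / (0.9·0.2323 + 0.15·0.7677) ≈ 0.6448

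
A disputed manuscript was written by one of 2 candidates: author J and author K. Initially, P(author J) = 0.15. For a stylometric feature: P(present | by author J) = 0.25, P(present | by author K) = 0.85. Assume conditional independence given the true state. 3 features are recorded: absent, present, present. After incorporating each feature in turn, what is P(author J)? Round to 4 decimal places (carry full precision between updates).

0.0709

After 'absent': P(author J) = 0.75·0.1500 / (0.75·0.1500 + 0.15·0.8500) ≈ 0.4688
After 'present': P(author J) = 0.25·0.4688 / (0.25·0.4688 + 0.85·0.5312) ≈ 0.2060
After 'present': P(author J) = 0.25·0.2060 / (0.25·0.2060 + 0.85·0.7940) ≈ 0.0709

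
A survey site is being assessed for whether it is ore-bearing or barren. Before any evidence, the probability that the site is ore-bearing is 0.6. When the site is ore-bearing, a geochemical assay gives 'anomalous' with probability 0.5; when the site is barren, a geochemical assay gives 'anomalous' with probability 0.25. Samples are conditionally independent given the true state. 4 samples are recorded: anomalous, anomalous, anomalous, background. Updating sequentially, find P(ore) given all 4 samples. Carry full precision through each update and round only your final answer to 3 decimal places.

After 'anomalous': P(ore) = 0.5·0.6000 / (0.5·0.6000 + 0.25·0.4000) ≈ 0.7500
After 'anomalous': P(ore) = 0.5·0.7500 / (0.5·0.7500 + 0.25·0.2500) ≈ 0.8571
After 'anomalous': P(ore) = 0.5·0.8571 / (0.5·0.8571 + 0.25·0.1429) ≈ 0.9231
After 'background': P(ore) = 0.5·0.9231 / (0.5·0.9231 + 0.75·0.0769) ≈ 0.8889

0.889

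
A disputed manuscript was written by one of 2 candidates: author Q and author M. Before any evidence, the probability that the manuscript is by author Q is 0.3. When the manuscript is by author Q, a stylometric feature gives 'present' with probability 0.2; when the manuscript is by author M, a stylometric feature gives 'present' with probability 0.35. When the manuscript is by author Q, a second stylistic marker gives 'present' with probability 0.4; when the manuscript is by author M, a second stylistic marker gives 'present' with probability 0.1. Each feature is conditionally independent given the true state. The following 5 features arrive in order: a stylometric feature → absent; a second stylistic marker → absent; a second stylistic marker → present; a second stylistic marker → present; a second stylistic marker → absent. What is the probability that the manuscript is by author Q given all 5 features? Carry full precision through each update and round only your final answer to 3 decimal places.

0.790

After a stylometric feature='absent': P(author Q) = 0.8·0.3000 / (0.8·0.3000 + 0.65·0.7000) ≈ 0.3453
After a second stylistic marker='absent': P(author Q) = 0.6·0.3453 / (0.6·0.3453 + 0.9·0.6547) ≈ 0.2602
After a second stylistic marker='present': P(author Q) = 0.4·0.2602 / (0.4·0.2602 + 0.1·0.7398) ≈ 0.5845
After a second stylistic marker='present': P(author Q) = 0.4·0.5845 / (0.4·0.5845 + 0.1·0.4155) ≈ 0.8491
After a second stylistic marker='absent': P(author Q) = 0.6·0.8491 / (0.6·0.8491 + 0.9·0.1509) ≈ 0.7895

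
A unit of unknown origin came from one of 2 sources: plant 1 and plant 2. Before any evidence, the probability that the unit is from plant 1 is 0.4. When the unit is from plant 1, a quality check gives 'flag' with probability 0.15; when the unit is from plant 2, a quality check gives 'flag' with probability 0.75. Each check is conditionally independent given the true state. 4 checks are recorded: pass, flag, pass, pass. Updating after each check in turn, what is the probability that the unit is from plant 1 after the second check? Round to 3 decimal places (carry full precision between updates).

0.312

Apply Bayes' rule sequentially, carrying P(plant 1) forward.
After 'pass': P(plant 1) = 0.85·0.4000 / (0.85·0.4000 + 0.25·0.6000) ≈ 0.6939
After 'flag': P(plant 1) = 0.15·0.6939 / (0.15·0.6939 + 0.75·0.3061) ≈ 0.3119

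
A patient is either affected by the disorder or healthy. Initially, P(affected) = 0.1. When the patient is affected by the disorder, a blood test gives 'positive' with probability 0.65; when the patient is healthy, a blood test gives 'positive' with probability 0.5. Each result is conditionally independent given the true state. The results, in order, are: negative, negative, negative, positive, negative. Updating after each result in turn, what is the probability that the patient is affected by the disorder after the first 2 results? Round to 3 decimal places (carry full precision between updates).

After 'negative': P(affected) = 0.35·0.1000 / (0.35·0.1000 + 0.5·0.9000) ≈ 0.0722
After 'negative': P(affected) = 0.35·0.0722 / (0.35·0.0722 + 0.5·0.9278) ≈ 0.0516

0.052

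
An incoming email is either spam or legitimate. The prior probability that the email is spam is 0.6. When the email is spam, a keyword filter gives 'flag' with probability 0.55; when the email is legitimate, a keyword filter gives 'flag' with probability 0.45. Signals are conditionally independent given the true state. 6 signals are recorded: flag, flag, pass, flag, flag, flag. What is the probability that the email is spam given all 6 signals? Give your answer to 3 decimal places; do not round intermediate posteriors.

0.770

After 'flag': P(spam) = 0.55·0.6000 / (0.55·0.6000 + 0.45·0.4000) ≈ 0.6471
After 'flag': P(spam) = 0.55·0.6471 / (0.55·0.6471 + 0.45·0.3529) ≈ 0.6914
After 'pass': P(spam) = 0.45·0.6914 / (0.45·0.6914 + 0.55·0.3086) ≈ 0.6471
After 'flag': P(spam) = 0.55·0.6471 / (0.55·0.6471 + 0.45·0.3529) ≈ 0.6914
After 'flag': P(spam) = 0.55·0.6914 / (0.55·0.6914 + 0.45·0.3086) ≈ 0.7325
After 'flag': P(spam) = 0.55·0.7325 / (0.55·0.7325 + 0.45·0.2675) ≈ 0.7700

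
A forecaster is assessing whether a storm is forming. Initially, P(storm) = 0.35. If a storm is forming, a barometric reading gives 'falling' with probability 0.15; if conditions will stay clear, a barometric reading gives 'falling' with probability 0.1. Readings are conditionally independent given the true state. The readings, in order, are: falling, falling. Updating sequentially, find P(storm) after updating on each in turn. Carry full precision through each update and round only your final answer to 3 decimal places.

0.548

Apply Bayes' rule sequentially, carrying P(storm) forward.
After 'falling': P(storm) = 0.15·0.3500 / (0.15·0.3500 + 0.1·0.6500) ≈ 0.4468
After 'falling': P(storm) = 0.15·0.4468 / (0.15·0.4468 + 0.1·0.5532) ≈ 0.5478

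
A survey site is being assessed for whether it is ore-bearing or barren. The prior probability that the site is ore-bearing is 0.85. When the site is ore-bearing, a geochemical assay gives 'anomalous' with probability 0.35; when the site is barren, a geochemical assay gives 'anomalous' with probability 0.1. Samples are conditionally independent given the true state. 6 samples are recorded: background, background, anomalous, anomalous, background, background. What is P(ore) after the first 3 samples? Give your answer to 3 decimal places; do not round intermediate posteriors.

Apply Bayes' rule sequentially, carrying P(ore) forward.
After 'background': P(ore) = 0.65·0.8500 / (0.65·0.8500 + 0.9·0.1500) ≈ 0.8036
After 'background': P(ore) = 0.65·0.8036 / (0.65·0.8036 + 0.9·0.1964) ≈ 0.7472
After 'anomalous': P(ore) = 0.35·0.7472 / (0.35·0.7472 + 0.1·0.2528) ≈ 0.9119

0.912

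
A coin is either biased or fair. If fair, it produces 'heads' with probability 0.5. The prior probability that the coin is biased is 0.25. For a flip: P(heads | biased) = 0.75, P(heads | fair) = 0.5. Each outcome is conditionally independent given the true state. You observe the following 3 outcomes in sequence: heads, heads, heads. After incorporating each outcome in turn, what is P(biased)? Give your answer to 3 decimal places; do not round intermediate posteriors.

0.529

Each posterior becomes the prior for the next update.
After 'heads': P(biased) = 0.75·0.2500 / (0.75·0.2500 + 0.5·0.7500) ≈ 0.3333
After 'heads': P(biased) = 0.75·0.3333 / (0.75·0.3333 + 0.5·0.6667) ≈ 0.4286
After 'heads': P(biased) = 0.75·0.4286 / (0.75·0.4286 + 0.5·0.5714) ≈ 0.5294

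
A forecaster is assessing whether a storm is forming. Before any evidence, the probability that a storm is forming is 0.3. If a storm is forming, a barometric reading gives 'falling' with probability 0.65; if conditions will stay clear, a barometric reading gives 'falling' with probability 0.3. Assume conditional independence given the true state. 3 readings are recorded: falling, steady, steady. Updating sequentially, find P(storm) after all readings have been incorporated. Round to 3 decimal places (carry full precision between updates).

0.188

After 'falling': P(storm) = 0.65·0.3000 / (0.65·0.3000 + 0.3·0.7000) ≈ 0.4815
After 'steady': P(storm) = 0.35·0.4815 / (0.35·0.4815 + 0.7·0.5185) ≈ 0.3171
After 'steady': P(storm) = 0.35·0.3171 / (0.35·0.3171 + 0.7·0.6829) ≈ 0.1884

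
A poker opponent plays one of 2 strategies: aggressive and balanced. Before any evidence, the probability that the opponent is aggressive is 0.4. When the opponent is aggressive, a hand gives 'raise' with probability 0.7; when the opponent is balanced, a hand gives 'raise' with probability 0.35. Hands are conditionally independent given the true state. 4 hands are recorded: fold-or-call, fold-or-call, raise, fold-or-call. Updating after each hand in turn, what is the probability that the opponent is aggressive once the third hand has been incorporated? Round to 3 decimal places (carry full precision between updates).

After 'fold-or-call': P(aggressive) = 0.3·0.4000 / (0.3·0.4000 + 0.65·0.6000) ≈ 0.2353
After 'fold-or-call': P(aggressive) = 0.3·0.2353 / (0.3·0.2353 + 0.65·0.7647) ≈ 0.1244
After 'raise': P(aggressive) = 0.7·0.1244 / (0.7·0.1244 + 0.35·0.8756) ≈ 0.2212

0.221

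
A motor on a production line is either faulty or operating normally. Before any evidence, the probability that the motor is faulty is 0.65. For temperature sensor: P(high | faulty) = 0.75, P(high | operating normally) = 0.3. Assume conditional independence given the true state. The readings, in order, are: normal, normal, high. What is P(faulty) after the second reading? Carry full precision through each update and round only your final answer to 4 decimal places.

After 'normal': P(faulty) = 0.25·0.6500 / (0.25·0.6500 + 0.7·0.3500) ≈ 0.3988
After 'normal': P(faulty) = 0.25·0.3988 / (0.25·0.3988 + 0.7·0.6012) ≈ 0.1915

0.1915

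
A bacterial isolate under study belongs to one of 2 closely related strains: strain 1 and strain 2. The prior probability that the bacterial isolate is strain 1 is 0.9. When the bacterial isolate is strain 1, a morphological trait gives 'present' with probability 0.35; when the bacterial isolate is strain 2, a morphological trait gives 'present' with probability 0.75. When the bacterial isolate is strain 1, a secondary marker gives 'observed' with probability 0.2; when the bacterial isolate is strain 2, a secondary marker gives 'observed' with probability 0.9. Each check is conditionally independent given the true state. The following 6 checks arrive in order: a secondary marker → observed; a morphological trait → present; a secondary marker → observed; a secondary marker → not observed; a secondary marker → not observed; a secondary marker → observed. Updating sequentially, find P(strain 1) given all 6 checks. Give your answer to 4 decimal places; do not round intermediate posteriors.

After a secondary marker='observed': P(strain 1) = 0.2·0.9000 / (0.2·0.9000 + 0.9·0.1000) ≈ 0.6667
After a morphological trait='present': P(strain 1) = 0.35·0.6667 / (0.35·0.6667 + 0.75·0.3333) ≈ 0.4828
After a secondary marker='observed': P(strain 1) = 0.2·0.4828 / (0.2·0.4828 + 0.9·0.5172) ≈ 0.1718
After a secondary marker='not observed': P(strain 1) = 0.8·0.1718 / (0.8·0.1718 + 0.1·0.8282) ≈ 0.6240
After a secondary marker='not observed': P(strain 1) = 0.8·0.6240 / (0.8·0.6240 + 0.1·0.3760) ≈ 0.9299
After a secondary marker='observed': P(strain 1) = 0.2·0.9299 / (0.2·0.9299 + 0.9·0.0701) ≈ 0.7468

0.7468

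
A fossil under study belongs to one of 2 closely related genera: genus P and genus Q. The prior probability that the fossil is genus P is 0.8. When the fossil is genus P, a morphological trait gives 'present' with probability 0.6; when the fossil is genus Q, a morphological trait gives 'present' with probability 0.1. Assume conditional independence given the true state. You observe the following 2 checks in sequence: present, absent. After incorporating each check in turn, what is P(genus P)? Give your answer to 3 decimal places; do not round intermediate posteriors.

0.914

After 'present': P(genus P) = 0.6·0.8000 / (0.6·0.8000 + 0.1·0.2000) ≈ 0.9600
After 'absent': P(genus P) = 0.4·0.9600 / (0.4·0.9600 + 0.9·0.0400) ≈ 0.9143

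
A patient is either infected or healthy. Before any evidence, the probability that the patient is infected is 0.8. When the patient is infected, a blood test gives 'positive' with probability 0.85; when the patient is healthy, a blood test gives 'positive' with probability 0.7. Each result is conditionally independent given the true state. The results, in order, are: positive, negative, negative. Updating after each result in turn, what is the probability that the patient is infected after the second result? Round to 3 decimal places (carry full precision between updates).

0.708

After 'positive': P(infected) = 0.85·0.8000 / (0.85·0.8000 + 0.7·0.2000) ≈ 0.8293
After 'negative': P(infected) = 0.15·0.8293 / (0.15·0.8293 + 0.3·0.1707) ≈ 0.7083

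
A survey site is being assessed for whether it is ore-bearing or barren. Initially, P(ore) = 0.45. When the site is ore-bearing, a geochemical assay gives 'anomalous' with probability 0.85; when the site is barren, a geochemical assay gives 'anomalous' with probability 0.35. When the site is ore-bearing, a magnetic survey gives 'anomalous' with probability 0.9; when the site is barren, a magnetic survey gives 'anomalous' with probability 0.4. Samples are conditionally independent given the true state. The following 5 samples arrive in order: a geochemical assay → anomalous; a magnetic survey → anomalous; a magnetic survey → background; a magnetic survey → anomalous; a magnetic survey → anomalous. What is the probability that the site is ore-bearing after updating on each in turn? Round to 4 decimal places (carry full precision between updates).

0.7905

After a geochemical assay='anomalous': P(ore) = 0.85·0.4500 / (0.85·0.4500 + 0.35·0.5500) ≈ 0.6652
After a magnetic survey='anomalous': P(ore) = 0.9·0.6652 / (0.9·0.6652 + 0.4·0.3348) ≈ 0.8172
After a magnetic survey='background': P(ore) = 0.1·0.8172 / (0.1·0.8172 + 0.6·0.1828) ≈ 0.4270
After a magnetic survey='anomalous': P(ore) = 0.9·0.4270 / (0.9·0.4270 + 0.4·0.5730) ≈ 0.6264
After a magnetic survey='anomalous': P(ore) = 0.9·0.6264 / (0.9·0.6264 + 0.4·0.3736) ≈ 0.7905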